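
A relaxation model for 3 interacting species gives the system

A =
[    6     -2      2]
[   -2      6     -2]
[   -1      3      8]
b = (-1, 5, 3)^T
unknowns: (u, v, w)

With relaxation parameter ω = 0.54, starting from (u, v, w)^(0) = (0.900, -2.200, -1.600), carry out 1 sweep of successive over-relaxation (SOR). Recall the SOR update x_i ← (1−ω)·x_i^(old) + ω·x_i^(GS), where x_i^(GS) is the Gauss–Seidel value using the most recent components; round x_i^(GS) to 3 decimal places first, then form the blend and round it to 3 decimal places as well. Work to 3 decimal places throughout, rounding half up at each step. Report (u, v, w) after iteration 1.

Iteration 1:
  u: GS value = (-1 - (-2)·-2.200 - (2)·-1.600) / (6) = -0.367;  u ← (1−ω)·0.900 + ω·-0.367 = 0.216
  v: GS value = (5 - (-2)·0.216 - (-2)·-1.600) / (6) = 0.372;  v ← (1−ω)·-2.200 + ω·0.372 = -0.811
  w: GS value = (3 - (-1)·0.216 - (3)·-0.811) / (8) = 0.706;  w ← (1−ω)·-1.600 + ω·0.706 = -0.355

(0.216, -0.811, -0.355)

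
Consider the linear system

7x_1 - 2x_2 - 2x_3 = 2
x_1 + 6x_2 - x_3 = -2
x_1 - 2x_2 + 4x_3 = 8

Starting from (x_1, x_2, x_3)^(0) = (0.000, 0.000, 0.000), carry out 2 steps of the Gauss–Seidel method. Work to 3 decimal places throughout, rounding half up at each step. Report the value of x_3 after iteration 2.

1.754

Iteration 1:
  x_1 = (2 - (-2)·0.000 - (-2)·0.000) / (7) = 0.286
  x_2 = (-2 - (1)·0.286 - (-1)·0.000) / (6) = -0.381
  x_3 = (8 - (1)·0.286 - (-2)·-0.381) / (4) = 1.738
Iteration 2:
  x_1 = (2 - (-2)·-0.381 - (-2)·1.738) / (7) = 0.673
  x_2 = (-2 - (1)·0.673 - (-1)·1.738) / (6) = -0.156
  x_3 = (8 - (1)·0.673 - (-2)·-0.156) / (4) = 1.754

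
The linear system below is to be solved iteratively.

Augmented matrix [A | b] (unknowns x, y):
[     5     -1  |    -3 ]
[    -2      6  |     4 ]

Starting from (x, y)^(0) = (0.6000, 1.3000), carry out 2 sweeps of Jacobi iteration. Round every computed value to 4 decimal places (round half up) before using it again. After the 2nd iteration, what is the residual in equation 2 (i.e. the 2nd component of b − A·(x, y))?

Iteration 1:
  x = (-3 - (-1)·1.3000) / (5) = -0.3400
  y = (4 - (-2)·0.6000) / (6) = 0.8667
Iteration 2:
  x = (-3 - (-1)·0.8667) / (5) = -0.4267
  y = (4 - (-2)·-0.3400) / (6) = 0.5533
Residual b − A·x = (-0.3132, -0.1732)

-0.1732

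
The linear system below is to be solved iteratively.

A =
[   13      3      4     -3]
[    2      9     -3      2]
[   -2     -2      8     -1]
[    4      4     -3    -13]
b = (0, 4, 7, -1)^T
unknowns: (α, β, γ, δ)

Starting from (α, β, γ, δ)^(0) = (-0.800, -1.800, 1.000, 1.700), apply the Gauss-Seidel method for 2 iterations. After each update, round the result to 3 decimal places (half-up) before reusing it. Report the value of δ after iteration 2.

0.002

Iteration 1:
  α = (0 - (3)·-1.800 - (4)·1.000 - (-3)·1.700) / (13) = 0.500
  β = (4 - (2)·0.500 - (-3)·1.000 - (2)·1.700) / (9) = 0.289
  γ = (7 - (-2)·0.500 - (-2)·0.289 - (-1)·1.700) / (8) = 1.285
  δ = (-1 - (4)·0.500 - (4)·0.289 - (-3)·1.285) / (-13) = 0.023
Iteration 2:
  α = (0 - (3)·0.289 - (4)·1.285 - (-3)·0.023) / (13) = -0.457
  β = (4 - (2)·-0.457 - (-3)·1.285 - (2)·0.023) / (9) = 0.969
  γ = (7 - (-2)·-0.457 - (-2)·0.969 - (-1)·0.023) / (8) = 1.006
  δ = (-1 - (4)·-0.457 - (4)·0.969 - (-3)·1.006) / (-13) = 0.002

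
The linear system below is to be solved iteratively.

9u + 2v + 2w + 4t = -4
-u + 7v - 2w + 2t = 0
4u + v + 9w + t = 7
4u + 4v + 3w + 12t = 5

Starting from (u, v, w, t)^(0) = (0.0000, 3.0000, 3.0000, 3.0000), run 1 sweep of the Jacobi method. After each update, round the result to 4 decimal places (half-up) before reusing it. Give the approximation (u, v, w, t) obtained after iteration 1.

Iteration 1:
  u = (-4 - (2)·3.0000 - (2)·3.0000 - (4)·3.0000) / (9) = -3.1111
  v = (0 - (-1)·0.0000 - (-2)·3.0000 - (2)·3.0000) / (7) = 0.0000
  w = (7 - (4)·0.0000 - (1)·3.0000 - (1)·3.0000) / (9) = 0.1111
  t = (5 - (4)·0.0000 - (4)·3.0000 - (3)·3.0000) / (12) = -1.3333

(-3.1111, 0.0000, 0.1111, -1.3333)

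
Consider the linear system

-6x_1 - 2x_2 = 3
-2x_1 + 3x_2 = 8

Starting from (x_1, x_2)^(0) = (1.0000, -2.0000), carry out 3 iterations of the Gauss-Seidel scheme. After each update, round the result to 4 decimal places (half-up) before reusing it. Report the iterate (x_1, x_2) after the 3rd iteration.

(-1.0720, 1.9520)

Iteration 1:
  x_1 = (3 - (-2)·-2.0000) / (-6) = 0.1667
  x_2 = (8 - (-2)·0.1667) / (3) = 2.7778
Iteration 2:
  x_1 = (3 - (-2)·2.7778) / (-6) = -1.4259
  x_2 = (8 - (-2)·-1.4259) / (3) = 1.7161
Iteration 3:
  x_1 = (3 - (-2)·1.7161) / (-6) = -1.0720
  x_2 = (8 - (-2)·-1.0720) / (3) = 1.9520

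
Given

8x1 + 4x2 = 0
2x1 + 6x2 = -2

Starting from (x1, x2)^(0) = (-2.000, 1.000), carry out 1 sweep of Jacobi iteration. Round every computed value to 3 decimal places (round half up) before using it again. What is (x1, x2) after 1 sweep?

(-0.500, 0.333)

Iteration 1:
  x1 = (0 - (4)·1.000) / (8) = -0.500
  x2 = (-2 - (2)·-2.000) / (6) = 0.333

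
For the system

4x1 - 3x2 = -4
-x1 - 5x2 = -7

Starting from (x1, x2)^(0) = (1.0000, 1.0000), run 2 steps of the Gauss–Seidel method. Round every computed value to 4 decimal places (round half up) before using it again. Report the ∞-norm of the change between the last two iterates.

0.3375

Iteration 1:
  x1 = (-4 - (-3)·1.0000) / (4) = -0.2500
  x2 = (-7 - (-1)·-0.2500) / (-5) = 1.4500
Iteration 2:
  x1 = (-4 - (-3)·1.4500) / (4) = 0.0875
  x2 = (-7 - (-1)·0.0875) / (-5) = 1.3825
Change: (0.3375, -0.0675) → max |·| = 0.3375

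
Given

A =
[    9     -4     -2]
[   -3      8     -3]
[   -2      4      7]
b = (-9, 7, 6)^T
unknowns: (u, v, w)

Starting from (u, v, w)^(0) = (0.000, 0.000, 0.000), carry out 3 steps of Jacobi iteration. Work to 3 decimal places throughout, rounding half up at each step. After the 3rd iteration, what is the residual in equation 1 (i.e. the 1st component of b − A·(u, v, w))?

0.083

Iteration 1:
  u = (-9 - (-4)·0.000 - (-2)·0.000) / (9) = -1.000
  v = (7 - (-3)·0.000 - (-3)·0.000) / (8) = 0.875
  w = (6 - (-2)·0.000 - (4)·0.000) / (7) = 0.857
Iteration 2:
  u = (-9 - (-4)·0.875 - (-2)·0.857) / (9) = -0.421
  v = (7 - (-3)·-1.000 - (-3)·0.857) / (8) = 0.821
  w = (6 - (-2)·-1.000 - (4)·0.875) / (7) = 0.071
Iteration 3:
  u = (-9 - (-4)·0.821 - (-2)·0.071) / (9) = -0.619
  v = (7 - (-3)·-0.421 - (-3)·0.071) / (8) = 0.744
  w = (6 - (-2)·-0.421 - (4)·0.821) / (7) = 0.268
Residual b − A·x = (0.083, -0.005, -0.090)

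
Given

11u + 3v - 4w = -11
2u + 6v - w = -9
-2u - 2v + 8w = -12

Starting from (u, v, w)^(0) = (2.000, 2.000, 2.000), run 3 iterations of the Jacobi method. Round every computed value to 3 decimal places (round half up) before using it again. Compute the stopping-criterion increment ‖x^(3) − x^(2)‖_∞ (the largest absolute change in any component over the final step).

Iteration 1:
  u = (-11 - (3)·2.000 - (-4)·2.000) / (11) = -0.818
  v = (-9 - (2)·2.000 - (-1)·2.000) / (6) = -1.833
  w = (-12 - (-2)·2.000 - (-2)·2.000) / (8) = -0.500
Iteration 2:
  u = (-11 - (3)·-1.833 - (-4)·-0.500) / (11) = -0.682
  v = (-9 - (2)·-0.818 - (-1)·-0.500) / (6) = -1.311
  w = (-12 - (-2)·-0.818 - (-2)·-1.833) / (8) = -2.163
Iteration 3:
  u = (-11 - (3)·-1.311 - (-4)·-2.163) / (11) = -1.429
  v = (-9 - (2)·-0.682 - (-1)·-2.163) / (6) = -1.633
  w = (-12 - (-2)·-0.682 - (-2)·-1.311) / (8) = -1.998
Change: (-0.747, -0.322, 0.165) → max |·| = 0.747

0.747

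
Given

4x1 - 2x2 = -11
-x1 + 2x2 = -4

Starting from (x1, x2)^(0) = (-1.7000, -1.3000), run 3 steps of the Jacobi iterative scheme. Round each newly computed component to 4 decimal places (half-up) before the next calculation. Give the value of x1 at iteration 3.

Iteration 1:
  x1 = (-11 - (-2)·-1.3000) / (4) = -3.4000
  x2 = (-4 - (-1)·-1.7000) / (2) = -2.8500
Iteration 2:
  x1 = (-11 - (-2)·-2.8500) / (4) = -4.1750
  x2 = (-4 - (-1)·-3.4000) / (2) = -3.7000
Iteration 3:
  x1 = (-11 - (-2)·-3.7000) / (4) = -4.6000
  x2 = (-4 - (-1)·-4.1750) / (2) = -4.0875

-4.6000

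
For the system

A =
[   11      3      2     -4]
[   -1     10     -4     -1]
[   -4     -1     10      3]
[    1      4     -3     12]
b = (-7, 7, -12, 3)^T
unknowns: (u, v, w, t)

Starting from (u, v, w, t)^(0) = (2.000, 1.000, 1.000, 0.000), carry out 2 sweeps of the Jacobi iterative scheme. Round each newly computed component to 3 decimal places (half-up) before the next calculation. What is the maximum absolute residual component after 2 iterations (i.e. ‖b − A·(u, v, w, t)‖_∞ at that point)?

Iteration 1:
  u = (-7 - (3)·1.000 - (2)·1.000 - (-4)·0.000) / (11) = -1.091
  v = (7 - (-1)·2.000 - (-4)·1.000 - (-1)·0.000) / (10) = 1.300
  w = (-12 - (-4)·2.000 - (-1)·1.000 - (3)·0.000) / (10) = -0.300
  t = (3 - (1)·2.000 - (4)·1.000 - (-3)·1.000) / (12) = 0.000
Iteration 2:
  u = (-7 - (3)·1.300 - (2)·-0.300 - (-4)·0.000) / (11) = -0.936
  v = (7 - (-1)·-1.091 - (-4)·-0.300 - (-1)·0.000) / (10) = 0.471
  w = (-12 - (-4)·-1.091 - (-1)·1.300 - (3)·0.000) / (10) = -1.506
  t = (3 - (1)·-1.091 - (4)·1.300 - (-3)·-0.300) / (12) = -0.167
Residual b − A·x = (4.227, -4.837, 0.288, -0.462); ∞-norm = 4.837

4.837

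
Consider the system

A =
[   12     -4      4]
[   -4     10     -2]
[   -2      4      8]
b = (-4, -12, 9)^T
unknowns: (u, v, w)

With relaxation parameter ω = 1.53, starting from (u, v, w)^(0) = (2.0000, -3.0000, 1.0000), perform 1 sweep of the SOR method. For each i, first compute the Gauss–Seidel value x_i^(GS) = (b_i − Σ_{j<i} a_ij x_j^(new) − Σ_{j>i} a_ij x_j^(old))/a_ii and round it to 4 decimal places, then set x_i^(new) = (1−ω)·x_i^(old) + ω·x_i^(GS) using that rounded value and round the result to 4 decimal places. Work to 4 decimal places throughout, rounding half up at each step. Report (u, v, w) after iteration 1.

(-3.6101, -2.1493, 1.4546)

Iteration 1:
  u: GS value = (-4 - (-4)·-3.0000 - (4)·1.0000) / (12) = -1.6667;  u ← (1−ω)·2.0000 + ω·-1.6667 = -3.6101
  v: GS value = (-12 - (-4)·-3.6101 - (-2)·1.0000) / (10) = -2.4440;  v ← (1−ω)·-3.0000 + ω·-2.4440 = -2.1493
  w: GS value = (9 - (-2)·-3.6101 - (4)·-2.1493) / (8) = 1.2971;  w ← (1−ω)·1.0000 + ω·1.2971 = 1.4546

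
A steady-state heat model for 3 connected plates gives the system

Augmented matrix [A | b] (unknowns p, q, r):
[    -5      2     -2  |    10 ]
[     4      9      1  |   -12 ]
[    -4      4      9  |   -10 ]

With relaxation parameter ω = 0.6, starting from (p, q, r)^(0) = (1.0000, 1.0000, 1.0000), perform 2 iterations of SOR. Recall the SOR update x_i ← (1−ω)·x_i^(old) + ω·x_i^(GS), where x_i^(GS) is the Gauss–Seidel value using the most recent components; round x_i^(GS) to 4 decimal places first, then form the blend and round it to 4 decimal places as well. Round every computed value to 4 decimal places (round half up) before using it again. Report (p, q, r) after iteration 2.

Iteration 1:
  p: GS value = (10 - (2)·1.0000 - (-2)·1.0000) / (-5) = -2.0000;  p ← (1−ω)·1.0000 + ω·-2.0000 = -0.8000
  q: GS value = (-12 - (4)·-0.8000 - (1)·1.0000) / (9) = -1.0889;  q ← (1−ω)·1.0000 + ω·-1.0889 = -0.2533
  r: GS value = (-10 - (-4)·-0.8000 - (4)·-0.2533) / (9) = -1.3541;  r ← (1−ω)·1.0000 + ω·-1.3541 = -0.4125
Iteration 2:
  p: GS value = (10 - (2)·-0.2533 - (-2)·-0.4125) / (-5) = -1.9363;  p ← (1−ω)·-0.8000 + ω·-1.9363 = -1.4818
  q: GS value = (-12 - (4)·-1.4818 - (1)·-0.4125) / (9) = -0.6289;  q ← (1−ω)·-0.2533 + ω·-0.6289 = -0.4787
  r: GS value = (-10 - (-4)·-1.4818 - (4)·-0.4787) / (9) = -1.5569;  r ← (1−ω)·-0.4125 + ω·-1.5569 = -1.0991

(-1.4818, -0.4787, -1.0991)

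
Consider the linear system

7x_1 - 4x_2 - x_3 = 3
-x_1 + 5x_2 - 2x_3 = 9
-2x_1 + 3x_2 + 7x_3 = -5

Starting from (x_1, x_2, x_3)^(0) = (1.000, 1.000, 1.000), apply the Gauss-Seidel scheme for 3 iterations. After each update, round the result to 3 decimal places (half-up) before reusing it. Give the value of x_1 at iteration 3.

Iteration 1:
  x_1 = (3 - (-4)·1.000 - (-1)·1.000) / (7) = 1.143
  x_2 = (9 - (-1)·1.143 - (-2)·1.000) / (5) = 2.429
  x_3 = (-5 - (-2)·1.143 - (3)·2.429) / (7) = -1.429
Iteration 2:
  x_1 = (3 - (-4)·2.429 - (-1)·-1.429) / (7) = 1.612
  x_2 = (9 - (-1)·1.612 - (-2)·-1.429) / (5) = 1.551
  x_3 = (-5 - (-2)·1.612 - (3)·1.551) / (7) = -0.918
Iteration 3:
  x_1 = (3 - (-4)·1.551 - (-1)·-0.918) / (7) = 1.184
  x_2 = (9 - (-1)·1.184 - (-2)·-0.918) / (5) = 1.670
  x_3 = (-5 - (-2)·1.184 - (3)·1.670) / (7) = -1.092

1.184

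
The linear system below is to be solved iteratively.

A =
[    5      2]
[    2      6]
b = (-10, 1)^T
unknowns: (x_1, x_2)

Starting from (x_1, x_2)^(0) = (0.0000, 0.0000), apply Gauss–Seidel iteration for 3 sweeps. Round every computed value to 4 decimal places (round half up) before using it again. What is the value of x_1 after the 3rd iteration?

-2.3778

Iteration 1:
  x_1 = (-10 - (2)·0.0000) / (5) = -2.0000
  x_2 = (1 - (2)·-2.0000) / (6) = 0.8333
Iteration 2:
  x_1 = (-10 - (2)·0.8333) / (5) = -2.3333
  x_2 = (1 - (2)·-2.3333) / (6) = 0.9444
Iteration 3:
  x_1 = (-10 - (2)·0.9444) / (5) = -2.3778
  x_2 = (1 - (2)·-2.3778) / (6) = 0.9593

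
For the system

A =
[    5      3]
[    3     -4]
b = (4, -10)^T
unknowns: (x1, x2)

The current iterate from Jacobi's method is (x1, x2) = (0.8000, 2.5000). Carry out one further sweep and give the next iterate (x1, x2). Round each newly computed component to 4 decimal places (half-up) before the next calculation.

(-0.7000, 3.1000)

One sweep:
  x1 = (4 - (3)·2.5000) / (5) = -0.7000
  x2 = (-10 - (3)·0.8000) / (-4) = 3.1000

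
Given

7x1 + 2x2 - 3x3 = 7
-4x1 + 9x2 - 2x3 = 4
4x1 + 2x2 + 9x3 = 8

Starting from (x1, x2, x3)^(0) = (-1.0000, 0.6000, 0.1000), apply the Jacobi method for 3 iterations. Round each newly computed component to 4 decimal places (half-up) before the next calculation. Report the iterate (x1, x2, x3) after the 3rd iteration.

(0.8990, 1.2250, -0.0254)

Iteration 1:
  x1 = (7 - (2)·0.6000 - (-3)·0.1000) / (7) = 0.8714
  x2 = (4 - (-4)·-1.0000 - (-2)·0.1000) / (9) = 0.0222
  x3 = (8 - (4)·-1.0000 - (2)·0.6000) / (9) = 1.2000
Iteration 2:
  x1 = (7 - (2)·0.0222 - (-3)·1.2000) / (7) = 1.5079
  x2 = (4 - (-4)·0.8714 - (-2)·1.2000) / (9) = 1.0984
  x3 = (8 - (4)·0.8714 - (2)·0.0222) / (9) = 0.4967
Iteration 3:
  x1 = (7 - (2)·1.0984 - (-3)·0.4967) / (7) = 0.8990
  x2 = (4 - (-4)·1.5079 - (-2)·0.4967) / (9) = 1.2250
  x3 = (8 - (4)·1.5079 - (2)·1.0984) / (9) = -0.0254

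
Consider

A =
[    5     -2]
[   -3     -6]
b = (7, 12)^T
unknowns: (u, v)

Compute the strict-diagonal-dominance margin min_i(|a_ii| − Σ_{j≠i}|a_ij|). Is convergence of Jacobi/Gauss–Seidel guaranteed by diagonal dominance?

row 1: |5| − (2) = 3
row 2: |-6| − (3) = 3
minimum over rows = 3 → strictly diagonally dominant (convergence guaranteed)

3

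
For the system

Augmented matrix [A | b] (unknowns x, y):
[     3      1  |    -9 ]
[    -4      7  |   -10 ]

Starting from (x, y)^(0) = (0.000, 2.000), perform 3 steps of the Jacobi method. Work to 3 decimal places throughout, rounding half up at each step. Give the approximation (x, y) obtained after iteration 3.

Iteration 1:
  x = (-9 - (1)·2.000) / (3) = -3.667
  y = (-10 - (-4)·0.000) / (7) = -1.429
Iteration 2:
  x = (-9 - (1)·-1.429) / (3) = -2.524
  y = (-10 - (-4)·-3.667) / (7) = -3.524
Iteration 3:
  x = (-9 - (1)·-3.524) / (3) = -1.825
  y = (-10 - (-4)·-2.524) / (7) = -2.871

(-1.825, -2.871)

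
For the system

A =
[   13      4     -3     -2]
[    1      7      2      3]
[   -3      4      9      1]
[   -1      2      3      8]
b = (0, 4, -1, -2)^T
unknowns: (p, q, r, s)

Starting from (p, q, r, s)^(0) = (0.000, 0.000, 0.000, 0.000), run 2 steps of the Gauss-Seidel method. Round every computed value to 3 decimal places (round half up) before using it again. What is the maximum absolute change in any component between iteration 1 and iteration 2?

Iteration 1:
  p = (0 - (4)·0.000 - (-3)·0.000 - (-2)·0.000) / (13) = 0.000
  q = (4 - (1)·0.000 - (2)·0.000 - (3)·0.000) / (7) = 0.571
  r = (-1 - (-3)·0.000 - (4)·0.571 - (1)·0.000) / (9) = -0.365
  s = (-2 - (-1)·0.000 - (2)·0.571 - (3)·-0.365) / (8) = -0.256
Iteration 2:
  p = (0 - (4)·0.571 - (-3)·-0.365 - (-2)·-0.256) / (13) = -0.299
  q = (4 - (1)·-0.299 - (2)·-0.365 - (3)·-0.256) / (7) = 0.828
  r = (-1 - (-3)·-0.299 - (4)·0.828 - (1)·-0.256) / (9) = -0.550
  s = (-2 - (-1)·-0.299 - (2)·0.828 - (3)·-0.550) / (8) = -0.288
Change: (-0.299, 0.257, -0.185, -0.032) → max |·| = 0.299

0.299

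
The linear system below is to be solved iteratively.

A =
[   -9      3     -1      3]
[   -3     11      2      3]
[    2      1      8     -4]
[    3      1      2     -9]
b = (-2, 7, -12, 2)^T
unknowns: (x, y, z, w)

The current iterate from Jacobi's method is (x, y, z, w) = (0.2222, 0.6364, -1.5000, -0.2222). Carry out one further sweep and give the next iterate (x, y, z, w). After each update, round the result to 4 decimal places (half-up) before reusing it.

(0.5270, 1.0303, -1.7462, -0.4108)

One sweep:
  x = (-2 - (3)·0.6364 - (-1)·-1.5000 - (3)·-0.2222) / (-9) = 0.5270
  y = (7 - (-3)·0.2222 - (2)·-1.5000 - (3)·-0.2222) / (11) = 1.0303
  z = (-12 - (2)·0.2222 - (1)·0.6364 - (-4)·-0.2222) / (8) = -1.7462
  w = (2 - (3)·0.2222 - (1)·0.6364 - (2)·-1.5000) / (-9) = -0.4108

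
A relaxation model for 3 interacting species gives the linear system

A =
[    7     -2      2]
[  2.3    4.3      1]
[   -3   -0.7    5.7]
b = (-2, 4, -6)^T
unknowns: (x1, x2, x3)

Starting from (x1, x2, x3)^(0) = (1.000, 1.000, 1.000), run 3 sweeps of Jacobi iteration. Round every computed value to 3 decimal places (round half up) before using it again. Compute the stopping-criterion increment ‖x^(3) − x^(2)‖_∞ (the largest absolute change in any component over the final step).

0.513

Iteration 1:
  x1 = (-2 - (-2)·1.000 - (2)·1.000) / (7) = -0.286
  x2 = (4 - (2.3)·1.000 - (1)·1.000) / (4.3) = 0.163
  x3 = (-6 - (-3)·1.000 - (-0.7)·1.000) / (5.7) = -0.404
Iteration 2:
  x1 = (-2 - (-2)·0.163 - (2)·-0.404) / (7) = -0.124
  x2 = (4 - (2.3)·-0.286 - (1)·-0.404) / (4.3) = 1.177
  x3 = (-6 - (-3)·-0.286 - (-0.7)·0.163) / (5.7) = -1.183
Iteration 3:
  x1 = (-2 - (-2)·1.177 - (2)·-1.183) / (7) = 0.389
  x2 = (4 - (2.3)·-0.124 - (1)·-1.183) / (4.3) = 1.272
  x3 = (-6 - (-3)·-0.124 - (-0.7)·1.177) / (5.7) = -0.973
Change: (0.513, 0.095, 0.210) → max |·| = 0.513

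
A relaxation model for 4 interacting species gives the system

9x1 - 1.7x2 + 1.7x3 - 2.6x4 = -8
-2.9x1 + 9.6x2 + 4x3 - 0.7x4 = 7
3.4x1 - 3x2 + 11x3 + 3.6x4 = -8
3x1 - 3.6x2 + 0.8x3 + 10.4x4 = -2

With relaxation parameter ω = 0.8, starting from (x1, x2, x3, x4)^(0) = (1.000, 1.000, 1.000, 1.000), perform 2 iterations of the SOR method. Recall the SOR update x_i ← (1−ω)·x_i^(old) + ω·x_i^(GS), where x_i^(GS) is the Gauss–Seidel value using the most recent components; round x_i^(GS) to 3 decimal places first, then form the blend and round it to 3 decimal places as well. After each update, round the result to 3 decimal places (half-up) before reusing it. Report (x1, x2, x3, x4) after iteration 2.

(-0.568, 0.709, -0.451, 0.254)

Iteration 1:
  x1: GS value = (-8 - (-1.7)·1.000 - (1.7)·1.000 - (-2.6)·1.000) / (9) = -0.600;  x1 ← (1−ω)·1.000 + ω·-0.600 = -0.280
  x2: GS value = (7 - (-2.9)·-0.280 - (4)·1.000 - (-0.7)·1.000) / (9.6) = 0.301;  x2 ← (1−ω)·1.000 + ω·0.301 = 0.441
  x3: GS value = (-8 - (3.4)·-0.280 - (-3)·0.441 - (3.6)·1.000) / (11) = -0.848;  x3 ← (1−ω)·1.000 + ω·-0.848 = -0.478
  x4: GS value = (-2 - (3)·-0.280 - (-3.6)·0.441 - (0.8)·-0.478) / (10.4) = 0.078;  x4 ← (1−ω)·1.000 + ω·0.078 = 0.262
Iteration 2:
  x1: GS value = (-8 - (-1.7)·0.441 - (1.7)·-0.478 - (-2.6)·0.262) / (9) = -0.640;  x1 ← (1−ω)·-0.280 + ω·-0.640 = -0.568
  x2: GS value = (7 - (-2.9)·-0.568 - (4)·-0.478 - (-0.7)·0.262) / (9.6) = 0.776;  x2 ← (1−ω)·0.441 + ω·0.776 = 0.709
  x3: GS value = (-8 - (3.4)·-0.568 - (-3)·0.709 - (3.6)·0.262) / (11) = -0.444;  x3 ← (1−ω)·-0.478 + ω·-0.444 = -0.451
  x4: GS value = (-2 - (3)·-0.568 - (-3.6)·0.709 - (0.8)·-0.451) / (10.4) = 0.252;  x4 ← (1−ω)·0.262 + ω·0.252 = 0.254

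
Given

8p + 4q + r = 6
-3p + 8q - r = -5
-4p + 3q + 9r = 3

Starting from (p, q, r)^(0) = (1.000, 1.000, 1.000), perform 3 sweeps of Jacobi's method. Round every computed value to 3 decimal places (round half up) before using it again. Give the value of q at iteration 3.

Iteration 1:
  p = (6 - (4)·1.000 - (1)·1.000) / (8) = 0.125
  q = (-5 - (-3)·1.000 - (-1)·1.000) / (8) = -0.125
  r = (3 - (-4)·1.000 - (3)·1.000) / (9) = 0.444
Iteration 2:
  p = (6 - (4)·-0.125 - (1)·0.444) / (8) = 0.757
  q = (-5 - (-3)·0.125 - (-1)·0.444) / (8) = -0.523
  r = (3 - (-4)·0.125 - (3)·-0.125) / (9) = 0.431
Iteration 3:
  p = (6 - (4)·-0.523 - (1)·0.431) / (8) = 0.958
  q = (-5 - (-3)·0.757 - (-1)·0.431) / (8) = -0.287
  r = (3 - (-4)·0.757 - (3)·-0.523) / (9) = 0.844

-0.287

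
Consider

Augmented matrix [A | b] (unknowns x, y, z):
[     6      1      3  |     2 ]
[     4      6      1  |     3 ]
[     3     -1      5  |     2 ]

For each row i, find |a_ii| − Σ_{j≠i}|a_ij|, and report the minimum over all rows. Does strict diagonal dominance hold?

row 1: |6| − (1+3) = 2
row 2: |6| − (4+1) = 1
row 3: |5| − (3+1) = 1
minimum over rows = 1 → strictly diagonally dominant (convergence guaranteed)

1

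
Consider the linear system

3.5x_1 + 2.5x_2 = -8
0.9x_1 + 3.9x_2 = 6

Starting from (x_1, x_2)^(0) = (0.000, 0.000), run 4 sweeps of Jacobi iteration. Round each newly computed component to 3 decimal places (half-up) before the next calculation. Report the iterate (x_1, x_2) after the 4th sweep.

Iteration 1:
  x_1 = (-8 - (2.5)·0.000) / (3.5) = -2.286
  x_2 = (6 - (0.9)·0.000) / (3.9) = 1.538
Iteration 2:
  x_1 = (-8 - (2.5)·1.538) / (3.5) = -3.384
  x_2 = (6 - (0.9)·-2.286) / (3.9) = 2.066
Iteration 3:
  x_1 = (-8 - (2.5)·2.066) / (3.5) = -3.761
  x_2 = (6 - (0.9)·-3.384) / (3.9) = 2.319
Iteration 4:
  x_1 = (-8 - (2.5)·2.319) / (3.5) = -3.942
  x_2 = (6 - (0.9)·-3.761) / (3.9) = 2.406

(-3.942, 2.406)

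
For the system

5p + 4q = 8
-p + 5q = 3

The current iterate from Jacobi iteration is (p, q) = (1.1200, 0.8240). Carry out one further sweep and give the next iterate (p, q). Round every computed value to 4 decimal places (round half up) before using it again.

One sweep:
  p = (8 - (4)·0.8240) / (5) = 0.9408
  q = (3 - (-1)·1.1200) / (5) = 0.8240

(0.9408, 0.8240)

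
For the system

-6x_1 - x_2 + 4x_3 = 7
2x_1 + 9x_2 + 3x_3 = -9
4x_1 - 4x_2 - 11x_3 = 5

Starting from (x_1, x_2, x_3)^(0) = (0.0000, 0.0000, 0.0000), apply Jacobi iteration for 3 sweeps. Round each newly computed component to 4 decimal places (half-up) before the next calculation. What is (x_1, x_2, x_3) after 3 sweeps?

(-1.4119, -0.5387, -0.7141)

Iteration 1:
  x_1 = (7 - (-1)·0.0000 - (4)·0.0000) / (-6) = -1.1667
  x_2 = (-9 - (2)·0.0000 - (3)·0.0000) / (9) = -1.0000
  x_3 = (5 - (4)·0.0000 - (-4)·0.0000) / (-11) = -0.4545
Iteration 2:
  x_1 = (7 - (-1)·-1.0000 - (4)·-0.4545) / (-6) = -1.3030
  x_2 = (-9 - (2)·-1.1667 - (3)·-0.4545) / (9) = -0.5892
  x_3 = (5 - (4)·-1.1667 - (-4)·-1.0000) / (-11) = -0.5152
Iteration 3:
  x_1 = (7 - (-1)·-0.5892 - (4)·-0.5152) / (-6) = -1.4119
  x_2 = (-9 - (2)·-1.3030 - (3)·-0.5152) / (9) = -0.5387
  x_3 = (5 - (4)·-1.3030 - (-4)·-0.5892) / (-11) = -0.7141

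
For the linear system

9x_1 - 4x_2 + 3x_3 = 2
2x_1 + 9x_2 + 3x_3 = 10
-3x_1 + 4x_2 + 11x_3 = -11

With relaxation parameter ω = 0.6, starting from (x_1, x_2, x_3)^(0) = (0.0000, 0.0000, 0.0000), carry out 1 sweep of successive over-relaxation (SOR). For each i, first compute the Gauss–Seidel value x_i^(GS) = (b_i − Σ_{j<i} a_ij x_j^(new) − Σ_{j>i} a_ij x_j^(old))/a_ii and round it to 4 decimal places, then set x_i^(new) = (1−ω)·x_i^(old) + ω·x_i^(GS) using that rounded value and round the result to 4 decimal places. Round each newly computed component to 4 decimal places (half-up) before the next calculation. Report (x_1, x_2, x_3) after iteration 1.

(0.1333, 0.6489, -0.7198)

Iteration 1:
  x_1: GS value = (2 - (-4)·0.0000 - (3)·0.0000) / (9) = 0.2222;  x_1 ← (1−ω)·0.0000 + ω·0.2222 = 0.1333
  x_2: GS value = (10 - (2)·0.1333 - (3)·0.0000) / (9) = 1.0815;  x_2 ← (1−ω)·0.0000 + ω·1.0815 = 0.6489
  x_3: GS value = (-11 - (-3)·0.1333 - (4)·0.6489) / (11) = -1.1996;  x_3 ← (1−ω)·0.0000 + ω·-1.1996 = -0.7198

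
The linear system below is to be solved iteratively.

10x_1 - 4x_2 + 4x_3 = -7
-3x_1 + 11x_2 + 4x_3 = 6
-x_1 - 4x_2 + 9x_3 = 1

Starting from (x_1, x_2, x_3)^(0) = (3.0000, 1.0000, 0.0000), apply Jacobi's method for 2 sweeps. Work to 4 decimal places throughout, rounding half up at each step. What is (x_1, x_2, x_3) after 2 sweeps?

Iteration 1:
  x_1 = (-7 - (-4)·1.0000 - (4)·0.0000) / (10) = -0.3000
  x_2 = (6 - (-3)·3.0000 - (4)·0.0000) / (11) = 1.3636
  x_3 = (1 - (-1)·3.0000 - (-4)·1.0000) / (9) = 0.8889
Iteration 2:
  x_1 = (-7 - (-4)·1.3636 - (4)·0.8889) / (10) = -0.5101
  x_2 = (6 - (-3)·-0.3000 - (4)·0.8889) / (11) = 0.1404
  x_3 = (1 - (-1)·-0.3000 - (-4)·1.3636) / (9) = 0.6838

(-0.5101, 0.1404, 0.6838)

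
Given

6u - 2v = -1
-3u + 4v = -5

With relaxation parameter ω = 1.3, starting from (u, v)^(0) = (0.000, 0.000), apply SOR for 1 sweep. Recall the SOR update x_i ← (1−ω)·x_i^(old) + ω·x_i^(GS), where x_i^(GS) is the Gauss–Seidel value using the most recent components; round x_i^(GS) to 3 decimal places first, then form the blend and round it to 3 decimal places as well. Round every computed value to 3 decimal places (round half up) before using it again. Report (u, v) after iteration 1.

(-0.217, -1.837)

Iteration 1:
  u: GS value = (-1 - (-2)·0.000) / (6) = -0.167;  u ← (1−ω)·0.000 + ω·-0.167 = -0.217
  v: GS value = (-5 - (-3)·-0.217) / (4) = -1.413;  v ← (1−ω)·0.000 + ω·-1.413 = -1.837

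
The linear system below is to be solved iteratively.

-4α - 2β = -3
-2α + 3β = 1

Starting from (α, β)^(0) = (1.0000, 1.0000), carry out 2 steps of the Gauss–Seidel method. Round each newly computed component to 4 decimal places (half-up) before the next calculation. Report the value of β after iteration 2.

Iteration 1:
  α = (-3 - (-2)·1.0000) / (-4) = 0.2500
  β = (1 - (-2)·0.2500) / (3) = 0.5000
Iteration 2:
  α = (-3 - (-2)·0.5000) / (-4) = 0.5000
  β = (1 - (-2)·0.5000) / (3) = 0.6667

0.6667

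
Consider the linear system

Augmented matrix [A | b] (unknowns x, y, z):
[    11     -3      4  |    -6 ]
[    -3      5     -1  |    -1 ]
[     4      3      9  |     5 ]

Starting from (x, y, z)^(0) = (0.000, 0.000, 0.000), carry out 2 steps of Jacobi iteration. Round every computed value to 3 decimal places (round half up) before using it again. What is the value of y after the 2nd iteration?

Iteration 1:
  x = (-6 - (-3)·0.000 - (4)·0.000) / (11) = -0.545
  y = (-1 - (-3)·0.000 - (-1)·0.000) / (5) = -0.200
  z = (5 - (4)·0.000 - (3)·0.000) / (9) = 0.556
Iteration 2:
  x = (-6 - (-3)·-0.200 - (4)·0.556) / (11) = -0.802
  y = (-1 - (-3)·-0.545 - (-1)·0.556) / (5) = -0.416
  z = (5 - (4)·-0.545 - (3)·-0.200) / (9) = 0.864

-0.416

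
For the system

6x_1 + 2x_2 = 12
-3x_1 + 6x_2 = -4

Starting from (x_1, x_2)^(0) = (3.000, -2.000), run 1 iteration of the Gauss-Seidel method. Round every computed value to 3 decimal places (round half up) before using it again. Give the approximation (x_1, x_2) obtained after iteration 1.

(2.667, 0.667)

Iteration 1:
  x_1 = (12 - (2)·-2.000) / (6) = 2.667
  x_2 = (-4 - (-3)·2.667) / (6) = 0.667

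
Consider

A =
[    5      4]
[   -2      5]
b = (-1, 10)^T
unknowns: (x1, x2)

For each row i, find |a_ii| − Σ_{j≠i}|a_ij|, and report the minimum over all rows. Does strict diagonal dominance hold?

1

row 1: |5| − (4) = 1
row 2: |5| − (2) = 3
minimum over rows = 1 → strictly diagonally dominant (convergence guaranteed)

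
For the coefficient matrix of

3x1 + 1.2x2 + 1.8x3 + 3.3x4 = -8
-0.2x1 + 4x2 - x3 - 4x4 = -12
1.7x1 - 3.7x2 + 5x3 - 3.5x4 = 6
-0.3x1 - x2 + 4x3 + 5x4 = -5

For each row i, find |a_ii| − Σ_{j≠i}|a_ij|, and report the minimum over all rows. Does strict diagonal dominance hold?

row 1: |3| − (1.2+1.8+3.3) = -3.3
row 2: |4| − (0.2+1+4) = -1.2
row 3: |5| − (1.7+3.7+3.5) = -3.9
row 4: |5| − (0.3+1+4) = -0.3
minimum over rows = -3.9 → not strictly diagonally dominant

-3.9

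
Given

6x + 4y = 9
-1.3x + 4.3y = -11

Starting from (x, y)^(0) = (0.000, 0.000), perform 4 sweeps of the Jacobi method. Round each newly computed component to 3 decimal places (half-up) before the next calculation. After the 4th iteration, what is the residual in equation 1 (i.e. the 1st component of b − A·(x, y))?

Iteration 1:
  x = (9 - (4)·0.000) / (6) = 1.500
  y = (-11 - (-1.3)·0.000) / (4.3) = -2.558
Iteration 2:
  x = (9 - (4)·-2.558) / (6) = 3.205
  y = (-11 - (-1.3)·1.500) / (4.3) = -2.105
Iteration 3:
  x = (9 - (4)·-2.105) / (6) = 2.903
  y = (-11 - (-1.3)·3.205) / (4.3) = -1.589
Iteration 4:
  x = (9 - (4)·-1.589) / (6) = 2.559
  y = (-11 - (-1.3)·2.903) / (4.3) = -1.680
Residual b − A·x = (0.366, -0.449)

0.366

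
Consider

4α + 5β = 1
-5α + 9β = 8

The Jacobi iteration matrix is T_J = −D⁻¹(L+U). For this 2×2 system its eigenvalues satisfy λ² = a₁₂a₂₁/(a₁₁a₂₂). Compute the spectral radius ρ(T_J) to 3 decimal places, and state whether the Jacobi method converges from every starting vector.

a₁₂a₂₁/(a₁₁a₂₂) = (5)·(-5) / ((4)·(9)) = -0.694444
ρ = √|-0.694444| = √0.694444 = 0.833
ρ < 1, so Jacobi converges

0.833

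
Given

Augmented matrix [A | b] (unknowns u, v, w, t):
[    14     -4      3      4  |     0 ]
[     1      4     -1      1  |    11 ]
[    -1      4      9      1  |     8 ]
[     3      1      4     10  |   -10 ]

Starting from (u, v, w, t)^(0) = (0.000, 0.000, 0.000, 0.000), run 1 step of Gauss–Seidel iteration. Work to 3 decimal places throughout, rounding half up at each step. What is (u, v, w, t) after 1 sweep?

(0.000, 2.750, -0.333, -1.142)

Iteration 1:
  u = (0 - (-4)·0.000 - (3)·0.000 - (4)·0.000) / (14) = 0.000
  v = (11 - (1)·0.000 - (-1)·0.000 - (1)·0.000) / (4) = 2.750
  w = (8 - (-1)·0.000 - (4)·2.750 - (1)·0.000) / (9) = -0.333
  t = (-10 - (3)·0.000 - (1)·2.750 - (4)·-0.333) / (10) = -1.142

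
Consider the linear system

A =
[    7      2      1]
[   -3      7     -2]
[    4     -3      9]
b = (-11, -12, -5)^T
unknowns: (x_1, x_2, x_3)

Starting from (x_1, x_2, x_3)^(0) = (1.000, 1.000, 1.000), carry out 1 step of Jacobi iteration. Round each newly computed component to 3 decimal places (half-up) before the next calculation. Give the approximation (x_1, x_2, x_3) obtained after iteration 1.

Iteration 1:
  x_1 = (-11 - (2)·1.000 - (1)·1.000) / (7) = -2.000
  x_2 = (-12 - (-3)·1.000 - (-2)·1.000) / (7) = -1.000
  x_3 = (-5 - (4)·1.000 - (-3)·1.000) / (9) = -0.667

(-2.000, -1.000, -0.667)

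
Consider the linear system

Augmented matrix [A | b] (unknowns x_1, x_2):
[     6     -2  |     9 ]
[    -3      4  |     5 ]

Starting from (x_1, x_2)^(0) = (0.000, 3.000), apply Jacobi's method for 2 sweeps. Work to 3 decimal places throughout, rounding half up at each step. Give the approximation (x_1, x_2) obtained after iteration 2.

(1.917, 3.125)

Iteration 1:
  x_1 = (9 - (-2)·3.000) / (6) = 2.500
  x_2 = (5 - (-3)·0.000) / (4) = 1.250
Iteration 2:
  x_1 = (9 - (-2)·1.250) / (6) = 1.917
  x_2 = (5 - (-3)·2.500) / (4) = 3.125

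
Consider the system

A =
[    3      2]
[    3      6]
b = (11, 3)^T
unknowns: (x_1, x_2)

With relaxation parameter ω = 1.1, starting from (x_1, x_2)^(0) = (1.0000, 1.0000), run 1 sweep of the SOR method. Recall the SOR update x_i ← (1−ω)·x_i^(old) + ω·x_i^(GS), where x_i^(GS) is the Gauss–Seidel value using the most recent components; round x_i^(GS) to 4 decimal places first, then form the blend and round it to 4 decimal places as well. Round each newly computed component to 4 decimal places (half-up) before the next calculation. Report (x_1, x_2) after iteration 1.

Iteration 1:
  x_1: GS value = (11 - (2)·1.0000) / (3) = 3.0000;  x_1 ← (1−ω)·1.0000 + ω·3.0000 = 3.2000
  x_2: GS value = (3 - (3)·3.2000) / (6) = -1.1000;  x_2 ← (1−ω)·1.0000 + ω·-1.1000 = -1.3100

(3.2000, -1.3100)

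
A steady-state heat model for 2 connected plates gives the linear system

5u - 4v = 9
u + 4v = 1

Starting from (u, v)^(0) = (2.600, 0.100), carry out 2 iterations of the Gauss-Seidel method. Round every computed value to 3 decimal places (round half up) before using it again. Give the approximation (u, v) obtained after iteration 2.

(1.624, -0.156)

Iteration 1:
  u = (9 - (-4)·0.100) / (5) = 1.880
  v = (1 - (1)·1.880) / (4) = -0.220
Iteration 2:
  u = (9 - (-4)·-0.220) / (5) = 1.624
  v = (1 - (1)·1.624) / (4) = -0.156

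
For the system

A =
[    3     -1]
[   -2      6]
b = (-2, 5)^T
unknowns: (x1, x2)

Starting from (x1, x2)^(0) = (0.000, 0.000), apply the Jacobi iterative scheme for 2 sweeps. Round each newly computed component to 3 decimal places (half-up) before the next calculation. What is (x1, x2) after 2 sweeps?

(-0.389, 0.611)

Iteration 1:
  x1 = (-2 - (-1)·0.000) / (3) = -0.667
  x2 = (5 - (-2)·0.000) / (6) = 0.833
Iteration 2:
  x1 = (-2 - (-1)·0.833) / (3) = -0.389
  x2 = (5 - (-2)·-0.667) / (6) = 0.611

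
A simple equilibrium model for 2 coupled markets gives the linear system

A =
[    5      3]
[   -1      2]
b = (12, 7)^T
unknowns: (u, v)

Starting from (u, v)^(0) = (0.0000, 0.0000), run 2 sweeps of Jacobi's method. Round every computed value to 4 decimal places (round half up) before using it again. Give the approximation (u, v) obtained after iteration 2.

Iteration 1:
  u = (12 - (3)·0.0000) / (5) = 2.4000
  v = (7 - (-1)·0.0000) / (2) = 3.5000
Iteration 2:
  u = (12 - (3)·3.5000) / (5) = 0.3000
  v = (7 - (-1)·2.4000) / (2) = 4.7000

(0.3000, 4.7000)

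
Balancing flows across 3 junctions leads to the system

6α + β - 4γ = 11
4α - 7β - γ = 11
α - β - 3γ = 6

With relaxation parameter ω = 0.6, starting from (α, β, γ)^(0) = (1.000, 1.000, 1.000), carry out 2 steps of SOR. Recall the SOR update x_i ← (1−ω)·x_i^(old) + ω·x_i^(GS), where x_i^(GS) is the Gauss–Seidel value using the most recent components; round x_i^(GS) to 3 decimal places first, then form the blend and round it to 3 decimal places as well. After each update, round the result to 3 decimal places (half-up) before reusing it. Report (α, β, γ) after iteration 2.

(1.646, -0.346, -0.977)

Iteration 1:
  α: GS value = (11 - (1)·1.000 - (-4)·1.000) / (6) = 2.333;  α ← (1−ω)·1.000 + ω·2.333 = 1.800
  β: GS value = (11 - (4)·1.800 - (-1)·1.000) / (-7) = -0.686;  β ← (1−ω)·1.000 + ω·-0.686 = -0.012
  γ: GS value = (6 - (1)·1.800 - (-1)·-0.012) / (-3) = -1.396;  γ ← (1−ω)·1.000 + ω·-1.396 = -0.438
Iteration 2:
  α: GS value = (11 - (1)·-0.012 - (-4)·-0.438) / (6) = 1.543;  α ← (1−ω)·1.800 + ω·1.543 = 1.646
  β: GS value = (11 - (4)·1.646 - (-1)·-0.438) / (-7) = -0.568;  β ← (1−ω)·-0.012 + ω·-0.568 = -0.346
  γ: GS value = (6 - (1)·1.646 - (-1)·-0.346) / (-3) = -1.336;  γ ← (1−ω)·-0.438 + ω·-1.336 = -0.977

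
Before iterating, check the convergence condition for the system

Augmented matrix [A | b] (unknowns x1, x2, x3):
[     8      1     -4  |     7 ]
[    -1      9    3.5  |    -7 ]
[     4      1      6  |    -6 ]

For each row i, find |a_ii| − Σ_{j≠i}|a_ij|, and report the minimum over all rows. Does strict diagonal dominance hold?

1

row 1: |8| − (1+4) = 3
row 2: |9| − (1+3.5) = 4.5
row 3: |6| − (4+1) = 1
minimum over rows = 1 → strictly diagonally dominant (convergence guaranteed)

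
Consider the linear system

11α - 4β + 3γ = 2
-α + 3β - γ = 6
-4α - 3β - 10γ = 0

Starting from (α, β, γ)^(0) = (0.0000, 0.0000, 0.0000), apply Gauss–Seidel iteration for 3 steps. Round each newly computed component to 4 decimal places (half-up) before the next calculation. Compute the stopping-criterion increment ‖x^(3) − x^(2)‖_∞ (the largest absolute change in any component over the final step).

Iteration 1:
  α = (2 - (-4)·0.0000 - (3)·0.0000) / (11) = 0.1818
  β = (6 - (-1)·0.1818 - (-1)·0.0000) / (3) = 2.0606
  γ = (0 - (-4)·0.1818 - (-3)·2.0606) / (-10) = -0.6909
Iteration 2:
  α = (2 - (-4)·2.0606 - (3)·-0.6909) / (11) = 1.1196
  β = (6 - (-1)·1.1196 - (-1)·-0.6909) / (3) = 2.1429
  γ = (0 - (-4)·1.1196 - (-3)·2.1429) / (-10) = -1.0907
Iteration 3:
  α = (2 - (-4)·2.1429 - (3)·-1.0907) / (11) = 1.2585
  β = (6 - (-1)·1.2585 - (-1)·-1.0907) / (3) = 2.0559
  γ = (0 - (-4)·1.2585 - (-3)·2.0559) / (-10) = -1.1202
Change: (0.1389, -0.0870, -0.0295) → max |·| = 0.1389

0.1389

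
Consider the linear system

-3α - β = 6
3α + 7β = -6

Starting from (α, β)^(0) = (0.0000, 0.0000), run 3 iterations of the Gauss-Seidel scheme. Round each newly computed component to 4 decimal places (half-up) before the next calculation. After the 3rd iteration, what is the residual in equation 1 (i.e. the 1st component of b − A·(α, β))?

0.0000

Iteration 1:
  α = (6 - (-1)·0.0000) / (-3) = -2.0000
  β = (-6 - (3)·-2.0000) / (7) = 0.0000
Iteration 2:
  α = (6 - (-1)·0.0000) / (-3) = -2.0000
  β = (-6 - (3)·-2.0000) / (7) = 0.0000
Iteration 3:
  α = (6 - (-1)·0.0000) / (-3) = -2.0000
  β = (-6 - (3)·-2.0000) / (7) = 0.0000
Residual b − A·x = (0.0000, 0.0000)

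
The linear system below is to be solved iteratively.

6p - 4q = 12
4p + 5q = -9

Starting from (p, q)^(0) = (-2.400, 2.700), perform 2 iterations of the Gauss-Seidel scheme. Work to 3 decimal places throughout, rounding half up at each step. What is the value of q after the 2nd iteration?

-0.818

Iteration 1:
  p = (12 - (-4)·2.700) / (6) = 3.800
  q = (-9 - (4)·3.800) / (5) = -4.840
Iteration 2:
  p = (12 - (-4)·-4.840) / (6) = -1.227
  q = (-9 - (4)·-1.227) / (5) = -0.818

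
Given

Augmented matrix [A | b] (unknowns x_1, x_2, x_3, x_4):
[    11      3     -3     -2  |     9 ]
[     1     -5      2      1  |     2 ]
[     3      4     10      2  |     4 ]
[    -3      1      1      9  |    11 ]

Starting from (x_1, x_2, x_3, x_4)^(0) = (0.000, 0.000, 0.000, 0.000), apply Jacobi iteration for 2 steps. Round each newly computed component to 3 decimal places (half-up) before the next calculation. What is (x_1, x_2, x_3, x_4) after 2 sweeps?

(1.259, 0.168, 0.070, 1.495)

Iteration 1:
  x_1 = (9 - (3)·0.000 - (-3)·0.000 - (-2)·0.000) / (11) = 0.818
  x_2 = (2 - (1)·0.000 - (2)·0.000 - (1)·0.000) / (-5) = -0.400
  x_3 = (4 - (3)·0.000 - (4)·0.000 - (2)·0.000) / (10) = 0.400
  x_4 = (11 - (-3)·0.000 - (1)·0.000 - (1)·0.000) / (9) = 1.222
Iteration 2:
  x_1 = (9 - (3)·-0.400 - (-3)·0.400 - (-2)·1.222) / (11) = 1.259
  x_2 = (2 - (1)·0.818 - (2)·0.400 - (1)·1.222) / (-5) = 0.168
  x_3 = (4 - (3)·0.818 - (4)·-0.400 - (2)·1.222) / (10) = 0.070
  x_4 = (11 - (-3)·0.818 - (1)·-0.400 - (1)·0.400) / (9) = 1.495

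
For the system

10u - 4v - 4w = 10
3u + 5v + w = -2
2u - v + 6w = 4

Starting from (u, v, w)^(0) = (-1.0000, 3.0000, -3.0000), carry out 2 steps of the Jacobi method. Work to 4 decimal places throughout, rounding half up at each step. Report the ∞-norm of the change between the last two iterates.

2.1000

Iteration 1:
  u = (10 - (-4)·3.0000 - (-4)·-3.0000) / (10) = 1.0000
  v = (-2 - (3)·-1.0000 - (1)·-3.0000) / (5) = 0.8000
  w = (4 - (2)·-1.0000 - (-1)·3.0000) / (6) = 1.5000
Iteration 2:
  u = (10 - (-4)·0.8000 - (-4)·1.5000) / (10) = 1.9200
  v = (-2 - (3)·1.0000 - (1)·1.5000) / (5) = -1.3000
  w = (4 - (2)·1.0000 - (-1)·0.8000) / (6) = 0.4667
Change: (0.9200, -2.1000, -1.0333) → max |·| = 2.1000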